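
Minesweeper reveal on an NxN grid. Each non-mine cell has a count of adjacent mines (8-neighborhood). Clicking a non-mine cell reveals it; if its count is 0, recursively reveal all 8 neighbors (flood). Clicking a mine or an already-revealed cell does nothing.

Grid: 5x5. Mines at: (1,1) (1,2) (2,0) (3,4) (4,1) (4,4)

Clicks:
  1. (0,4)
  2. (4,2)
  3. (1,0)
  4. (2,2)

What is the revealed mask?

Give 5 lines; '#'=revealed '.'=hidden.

Answer: ...##
#..##
..###
.....
..#..

Derivation:
Click 1 (0,4) count=0: revealed 6 new [(0,3) (0,4) (1,3) (1,4) (2,3) (2,4)] -> total=6
Click 2 (4,2) count=1: revealed 1 new [(4,2)] -> total=7
Click 3 (1,0) count=2: revealed 1 new [(1,0)] -> total=8
Click 4 (2,2) count=2: revealed 1 new [(2,2)] -> total=9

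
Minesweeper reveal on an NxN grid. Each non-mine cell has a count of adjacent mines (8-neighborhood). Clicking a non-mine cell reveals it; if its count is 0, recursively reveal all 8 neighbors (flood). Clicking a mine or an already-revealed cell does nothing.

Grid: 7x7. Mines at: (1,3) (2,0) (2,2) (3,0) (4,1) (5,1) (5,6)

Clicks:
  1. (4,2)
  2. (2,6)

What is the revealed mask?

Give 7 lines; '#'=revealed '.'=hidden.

Click 1 (4,2) count=2: revealed 1 new [(4,2)] -> total=1
Click 2 (2,6) count=0: revealed 27 new [(0,4) (0,5) (0,6) (1,4) (1,5) (1,6) (2,3) (2,4) (2,5) (2,6) (3,2) (3,3) (3,4) (3,5) (3,6) (4,3) (4,4) (4,5) (4,6) (5,2) (5,3) (5,4) (5,5) (6,2) (6,3) (6,4) (6,5)] -> total=28

Answer: ....###
....###
...####
..#####
..#####
..####.
..####.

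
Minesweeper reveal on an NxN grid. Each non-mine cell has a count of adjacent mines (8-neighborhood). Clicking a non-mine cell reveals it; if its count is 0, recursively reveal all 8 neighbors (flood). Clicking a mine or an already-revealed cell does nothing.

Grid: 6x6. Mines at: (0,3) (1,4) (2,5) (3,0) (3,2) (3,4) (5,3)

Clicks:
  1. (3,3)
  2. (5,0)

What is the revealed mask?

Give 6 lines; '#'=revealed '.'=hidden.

Answer: ......
......
......
...#..
###...
###...

Derivation:
Click 1 (3,3) count=2: revealed 1 new [(3,3)] -> total=1
Click 2 (5,0) count=0: revealed 6 new [(4,0) (4,1) (4,2) (5,0) (5,1) (5,2)] -> total=7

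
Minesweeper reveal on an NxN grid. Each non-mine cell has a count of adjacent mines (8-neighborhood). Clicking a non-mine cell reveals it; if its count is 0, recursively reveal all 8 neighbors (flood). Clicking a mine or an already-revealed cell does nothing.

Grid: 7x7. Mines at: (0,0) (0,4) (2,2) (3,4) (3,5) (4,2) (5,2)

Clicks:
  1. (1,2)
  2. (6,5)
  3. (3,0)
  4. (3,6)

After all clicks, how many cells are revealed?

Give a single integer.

Click 1 (1,2) count=1: revealed 1 new [(1,2)] -> total=1
Click 2 (6,5) count=0: revealed 12 new [(4,3) (4,4) (4,5) (4,6) (5,3) (5,4) (5,5) (5,6) (6,3) (6,4) (6,5) (6,6)] -> total=13
Click 3 (3,0) count=0: revealed 12 new [(1,0) (1,1) (2,0) (2,1) (3,0) (3,1) (4,0) (4,1) (5,0) (5,1) (6,0) (6,1)] -> total=25
Click 4 (3,6) count=1: revealed 1 new [(3,6)] -> total=26

Answer: 26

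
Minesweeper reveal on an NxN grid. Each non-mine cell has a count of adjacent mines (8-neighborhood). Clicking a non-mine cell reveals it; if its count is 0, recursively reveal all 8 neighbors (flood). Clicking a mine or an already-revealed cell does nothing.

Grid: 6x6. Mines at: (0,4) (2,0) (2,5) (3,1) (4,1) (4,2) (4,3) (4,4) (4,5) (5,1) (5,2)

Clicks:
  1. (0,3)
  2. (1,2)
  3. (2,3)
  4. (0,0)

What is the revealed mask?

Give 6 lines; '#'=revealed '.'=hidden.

Click 1 (0,3) count=1: revealed 1 new [(0,3)] -> total=1
Click 2 (1,2) count=0: revealed 15 new [(0,0) (0,1) (0,2) (1,0) (1,1) (1,2) (1,3) (1,4) (2,1) (2,2) (2,3) (2,4) (3,2) (3,3) (3,4)] -> total=16
Click 3 (2,3) count=0: revealed 0 new [(none)] -> total=16
Click 4 (0,0) count=0: revealed 0 new [(none)] -> total=16

Answer: ####..
#####.
.####.
..###.
......
......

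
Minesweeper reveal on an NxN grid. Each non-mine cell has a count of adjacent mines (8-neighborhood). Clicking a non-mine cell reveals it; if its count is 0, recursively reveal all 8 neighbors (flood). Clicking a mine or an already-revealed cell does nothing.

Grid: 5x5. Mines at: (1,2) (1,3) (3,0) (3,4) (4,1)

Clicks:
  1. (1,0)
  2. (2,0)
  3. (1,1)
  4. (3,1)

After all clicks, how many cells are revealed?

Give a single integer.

Click 1 (1,0) count=0: revealed 6 new [(0,0) (0,1) (1,0) (1,1) (2,0) (2,1)] -> total=6
Click 2 (2,0) count=1: revealed 0 new [(none)] -> total=6
Click 3 (1,1) count=1: revealed 0 new [(none)] -> total=6
Click 4 (3,1) count=2: revealed 1 new [(3,1)] -> total=7

Answer: 7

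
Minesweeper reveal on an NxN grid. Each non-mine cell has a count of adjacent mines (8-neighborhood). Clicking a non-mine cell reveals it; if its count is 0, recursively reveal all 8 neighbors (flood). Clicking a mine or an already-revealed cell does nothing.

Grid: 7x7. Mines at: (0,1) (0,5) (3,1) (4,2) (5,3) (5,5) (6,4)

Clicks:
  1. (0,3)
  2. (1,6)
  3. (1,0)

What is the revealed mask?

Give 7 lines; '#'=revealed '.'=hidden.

Answer: ..###..
#.#####
..#####
..#####
...####
.......
.......

Derivation:
Click 1 (0,3) count=0: revealed 22 new [(0,2) (0,3) (0,4) (1,2) (1,3) (1,4) (1,5) (1,6) (2,2) (2,3) (2,4) (2,5) (2,6) (3,2) (3,3) (3,4) (3,5) (3,6) (4,3) (4,4) (4,5) (4,6)] -> total=22
Click 2 (1,6) count=1: revealed 0 new [(none)] -> total=22
Click 3 (1,0) count=1: revealed 1 new [(1,0)] -> total=23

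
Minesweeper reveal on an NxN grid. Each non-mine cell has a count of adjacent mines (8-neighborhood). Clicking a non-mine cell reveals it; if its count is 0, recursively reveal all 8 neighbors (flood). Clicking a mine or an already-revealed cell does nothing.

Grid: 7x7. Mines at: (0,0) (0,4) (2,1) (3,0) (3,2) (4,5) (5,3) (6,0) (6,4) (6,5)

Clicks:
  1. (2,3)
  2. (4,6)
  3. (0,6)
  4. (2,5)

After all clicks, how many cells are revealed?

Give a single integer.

Click 1 (2,3) count=1: revealed 1 new [(2,3)] -> total=1
Click 2 (4,6) count=1: revealed 1 new [(4,6)] -> total=2
Click 3 (0,6) count=0: revealed 13 new [(0,5) (0,6) (1,3) (1,4) (1,5) (1,6) (2,4) (2,5) (2,6) (3,3) (3,4) (3,5) (3,6)] -> total=15
Click 4 (2,5) count=0: revealed 0 new [(none)] -> total=15

Answer: 15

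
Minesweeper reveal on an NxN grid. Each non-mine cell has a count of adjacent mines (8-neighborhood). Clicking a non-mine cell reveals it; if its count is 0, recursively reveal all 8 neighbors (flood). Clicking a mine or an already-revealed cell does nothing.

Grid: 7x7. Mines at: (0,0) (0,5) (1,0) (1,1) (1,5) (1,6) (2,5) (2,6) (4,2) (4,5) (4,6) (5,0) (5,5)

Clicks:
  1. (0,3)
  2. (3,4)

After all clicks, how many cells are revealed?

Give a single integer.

Answer: 12

Derivation:
Click 1 (0,3) count=0: revealed 12 new [(0,2) (0,3) (0,4) (1,2) (1,3) (1,4) (2,2) (2,3) (2,4) (3,2) (3,3) (3,4)] -> total=12
Click 2 (3,4) count=2: revealed 0 new [(none)] -> total=12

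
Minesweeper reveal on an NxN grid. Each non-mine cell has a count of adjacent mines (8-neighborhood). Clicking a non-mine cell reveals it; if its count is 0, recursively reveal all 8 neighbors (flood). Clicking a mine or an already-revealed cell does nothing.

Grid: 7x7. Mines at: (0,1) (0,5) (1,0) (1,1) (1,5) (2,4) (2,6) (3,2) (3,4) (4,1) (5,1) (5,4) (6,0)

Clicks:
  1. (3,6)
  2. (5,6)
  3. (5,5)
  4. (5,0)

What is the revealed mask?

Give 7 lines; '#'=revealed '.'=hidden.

Answer: .......
.......
.......
.....##
.....##
#....##
.....##

Derivation:
Click 1 (3,6) count=1: revealed 1 new [(3,6)] -> total=1
Click 2 (5,6) count=0: revealed 7 new [(3,5) (4,5) (4,6) (5,5) (5,6) (6,5) (6,6)] -> total=8
Click 3 (5,5) count=1: revealed 0 new [(none)] -> total=8
Click 4 (5,0) count=3: revealed 1 new [(5,0)] -> total=9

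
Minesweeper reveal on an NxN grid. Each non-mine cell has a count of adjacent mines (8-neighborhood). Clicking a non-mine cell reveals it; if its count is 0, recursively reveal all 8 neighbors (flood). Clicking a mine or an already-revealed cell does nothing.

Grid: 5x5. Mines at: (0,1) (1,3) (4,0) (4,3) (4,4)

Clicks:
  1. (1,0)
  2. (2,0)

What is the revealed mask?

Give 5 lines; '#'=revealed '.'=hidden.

Answer: .....
###..
###..
###..
.....

Derivation:
Click 1 (1,0) count=1: revealed 1 new [(1,0)] -> total=1
Click 2 (2,0) count=0: revealed 8 new [(1,1) (1,2) (2,0) (2,1) (2,2) (3,0) (3,1) (3,2)] -> total=9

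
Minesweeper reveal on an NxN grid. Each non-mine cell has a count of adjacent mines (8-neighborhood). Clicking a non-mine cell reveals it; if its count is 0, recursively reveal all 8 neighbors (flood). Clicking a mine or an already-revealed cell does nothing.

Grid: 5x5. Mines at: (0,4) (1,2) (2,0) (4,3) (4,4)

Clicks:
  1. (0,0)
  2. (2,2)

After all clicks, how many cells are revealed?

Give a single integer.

Answer: 5

Derivation:
Click 1 (0,0) count=0: revealed 4 new [(0,0) (0,1) (1,0) (1,1)] -> total=4
Click 2 (2,2) count=1: revealed 1 new [(2,2)] -> total=5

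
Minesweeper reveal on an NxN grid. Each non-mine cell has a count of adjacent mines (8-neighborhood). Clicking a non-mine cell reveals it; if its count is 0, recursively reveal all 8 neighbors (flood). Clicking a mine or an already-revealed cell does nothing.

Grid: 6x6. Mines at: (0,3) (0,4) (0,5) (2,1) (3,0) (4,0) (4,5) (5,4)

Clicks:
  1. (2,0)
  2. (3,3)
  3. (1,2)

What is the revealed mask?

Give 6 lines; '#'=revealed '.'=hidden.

Answer: ......
..####
#.####
.#####
.####.
.###..

Derivation:
Click 1 (2,0) count=2: revealed 1 new [(2,0)] -> total=1
Click 2 (3,3) count=0: revealed 20 new [(1,2) (1,3) (1,4) (1,5) (2,2) (2,3) (2,4) (2,5) (3,1) (3,2) (3,3) (3,4) (3,5) (4,1) (4,2) (4,3) (4,4) (5,1) (5,2) (5,3)] -> total=21
Click 3 (1,2) count=2: revealed 0 new [(none)] -> total=21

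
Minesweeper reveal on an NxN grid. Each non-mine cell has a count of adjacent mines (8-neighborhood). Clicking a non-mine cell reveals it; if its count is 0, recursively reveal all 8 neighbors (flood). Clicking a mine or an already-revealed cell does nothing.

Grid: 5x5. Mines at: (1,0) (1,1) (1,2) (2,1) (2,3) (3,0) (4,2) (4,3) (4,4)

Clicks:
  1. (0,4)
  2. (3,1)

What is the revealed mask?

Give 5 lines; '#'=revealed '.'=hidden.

Click 1 (0,4) count=0: revealed 4 new [(0,3) (0,4) (1,3) (1,4)] -> total=4
Click 2 (3,1) count=3: revealed 1 new [(3,1)] -> total=5

Answer: ...##
...##
.....
.#...
.....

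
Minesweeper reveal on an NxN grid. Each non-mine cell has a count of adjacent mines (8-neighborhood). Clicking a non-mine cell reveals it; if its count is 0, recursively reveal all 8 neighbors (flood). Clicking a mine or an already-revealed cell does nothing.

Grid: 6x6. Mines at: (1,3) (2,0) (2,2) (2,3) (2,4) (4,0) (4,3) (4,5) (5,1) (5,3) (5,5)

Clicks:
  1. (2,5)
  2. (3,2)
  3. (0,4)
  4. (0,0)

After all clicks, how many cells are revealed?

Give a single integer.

Click 1 (2,5) count=1: revealed 1 new [(2,5)] -> total=1
Click 2 (3,2) count=3: revealed 1 new [(3,2)] -> total=2
Click 3 (0,4) count=1: revealed 1 new [(0,4)] -> total=3
Click 4 (0,0) count=0: revealed 6 new [(0,0) (0,1) (0,2) (1,0) (1,1) (1,2)] -> total=9

Answer: 9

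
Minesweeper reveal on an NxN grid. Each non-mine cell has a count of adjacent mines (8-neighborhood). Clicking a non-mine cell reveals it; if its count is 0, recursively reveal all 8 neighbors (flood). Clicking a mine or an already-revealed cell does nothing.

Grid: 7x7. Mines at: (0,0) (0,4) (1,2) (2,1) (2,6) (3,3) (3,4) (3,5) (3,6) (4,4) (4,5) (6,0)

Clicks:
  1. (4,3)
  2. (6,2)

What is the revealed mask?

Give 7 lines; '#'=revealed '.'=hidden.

Answer: .......
.......
.......
###....
####...
#######
.######

Derivation:
Click 1 (4,3) count=3: revealed 1 new [(4,3)] -> total=1
Click 2 (6,2) count=0: revealed 19 new [(3,0) (3,1) (3,2) (4,0) (4,1) (4,2) (5,0) (5,1) (5,2) (5,3) (5,4) (5,5) (5,6) (6,1) (6,2) (6,3) (6,4) (6,5) (6,6)] -> total=20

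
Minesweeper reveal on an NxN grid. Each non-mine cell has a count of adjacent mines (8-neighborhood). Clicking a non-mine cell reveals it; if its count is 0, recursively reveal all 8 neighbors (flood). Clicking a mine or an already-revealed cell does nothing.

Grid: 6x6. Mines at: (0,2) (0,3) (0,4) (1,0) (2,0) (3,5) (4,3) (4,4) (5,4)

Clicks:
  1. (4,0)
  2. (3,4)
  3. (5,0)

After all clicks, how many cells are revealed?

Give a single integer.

Answer: 10

Derivation:
Click 1 (4,0) count=0: revealed 9 new [(3,0) (3,1) (3,2) (4,0) (4,1) (4,2) (5,0) (5,1) (5,2)] -> total=9
Click 2 (3,4) count=3: revealed 1 new [(3,4)] -> total=10
Click 3 (5,0) count=0: revealed 0 new [(none)] -> total=10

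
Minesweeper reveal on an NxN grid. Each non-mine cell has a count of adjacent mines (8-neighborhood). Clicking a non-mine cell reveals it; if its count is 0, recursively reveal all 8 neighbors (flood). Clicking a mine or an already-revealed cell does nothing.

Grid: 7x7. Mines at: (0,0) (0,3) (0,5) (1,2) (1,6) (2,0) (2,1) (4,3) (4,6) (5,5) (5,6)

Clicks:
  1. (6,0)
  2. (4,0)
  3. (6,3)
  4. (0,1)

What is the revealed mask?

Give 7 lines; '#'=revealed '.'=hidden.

Answer: .#.....
.......
.......
###....
###....
#####..
#####..

Derivation:
Click 1 (6,0) count=0: revealed 16 new [(3,0) (3,1) (3,2) (4,0) (4,1) (4,2) (5,0) (5,1) (5,2) (5,3) (5,4) (6,0) (6,1) (6,2) (6,3) (6,4)] -> total=16
Click 2 (4,0) count=0: revealed 0 new [(none)] -> total=16
Click 3 (6,3) count=0: revealed 0 new [(none)] -> total=16
Click 4 (0,1) count=2: revealed 1 new [(0,1)] -> total=17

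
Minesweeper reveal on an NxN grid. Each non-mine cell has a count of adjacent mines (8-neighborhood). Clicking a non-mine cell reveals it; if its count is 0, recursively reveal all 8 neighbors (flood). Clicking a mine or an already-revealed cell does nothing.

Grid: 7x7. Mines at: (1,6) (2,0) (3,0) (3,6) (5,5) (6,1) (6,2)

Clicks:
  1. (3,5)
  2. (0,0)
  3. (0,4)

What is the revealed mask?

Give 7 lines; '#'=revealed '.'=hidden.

Answer: ######.
######.
.#####.
.#####.
.#####.
.####..
.......

Derivation:
Click 1 (3,5) count=1: revealed 1 new [(3,5)] -> total=1
Click 2 (0,0) count=0: revealed 30 new [(0,0) (0,1) (0,2) (0,3) (0,4) (0,5) (1,0) (1,1) (1,2) (1,3) (1,4) (1,5) (2,1) (2,2) (2,3) (2,4) (2,5) (3,1) (3,2) (3,3) (3,4) (4,1) (4,2) (4,3) (4,4) (4,5) (5,1) (5,2) (5,3) (5,4)] -> total=31
Click 3 (0,4) count=0: revealed 0 new [(none)] -> total=31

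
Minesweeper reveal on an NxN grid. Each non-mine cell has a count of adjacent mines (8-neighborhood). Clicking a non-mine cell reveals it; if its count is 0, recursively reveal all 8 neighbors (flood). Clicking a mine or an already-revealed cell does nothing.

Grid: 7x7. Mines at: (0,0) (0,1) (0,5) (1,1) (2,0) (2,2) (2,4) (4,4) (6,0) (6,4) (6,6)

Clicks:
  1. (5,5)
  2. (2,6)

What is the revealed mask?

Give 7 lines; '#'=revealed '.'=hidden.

Click 1 (5,5) count=3: revealed 1 new [(5,5)] -> total=1
Click 2 (2,6) count=0: revealed 9 new [(1,5) (1,6) (2,5) (2,6) (3,5) (3,6) (4,5) (4,6) (5,6)] -> total=10

Answer: .......
.....##
.....##
.....##
.....##
.....##
.......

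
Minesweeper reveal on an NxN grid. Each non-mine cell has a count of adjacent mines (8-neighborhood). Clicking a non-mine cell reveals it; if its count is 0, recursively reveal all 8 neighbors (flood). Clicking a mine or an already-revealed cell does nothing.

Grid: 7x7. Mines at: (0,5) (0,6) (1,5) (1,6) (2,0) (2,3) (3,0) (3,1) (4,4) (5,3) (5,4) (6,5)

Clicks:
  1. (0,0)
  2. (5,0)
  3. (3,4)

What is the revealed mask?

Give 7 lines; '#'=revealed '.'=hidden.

Click 1 (0,0) count=0: revealed 10 new [(0,0) (0,1) (0,2) (0,3) (0,4) (1,0) (1,1) (1,2) (1,3) (1,4)] -> total=10
Click 2 (5,0) count=0: revealed 9 new [(4,0) (4,1) (4,2) (5,0) (5,1) (5,2) (6,0) (6,1) (6,2)] -> total=19
Click 3 (3,4) count=2: revealed 1 new [(3,4)] -> total=20

Answer: #####..
#####..
.......
....#..
###....
###....
###....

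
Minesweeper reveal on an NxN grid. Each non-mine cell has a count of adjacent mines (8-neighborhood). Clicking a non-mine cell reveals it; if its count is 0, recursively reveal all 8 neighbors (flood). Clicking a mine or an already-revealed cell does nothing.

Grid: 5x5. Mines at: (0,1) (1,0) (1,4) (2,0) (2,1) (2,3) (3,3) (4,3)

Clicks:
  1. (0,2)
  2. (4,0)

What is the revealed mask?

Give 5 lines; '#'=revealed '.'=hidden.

Answer: ..#..
.....
.....
###..
###..

Derivation:
Click 1 (0,2) count=1: revealed 1 new [(0,2)] -> total=1
Click 2 (4,0) count=0: revealed 6 new [(3,0) (3,1) (3,2) (4,0) (4,1) (4,2)] -> total=7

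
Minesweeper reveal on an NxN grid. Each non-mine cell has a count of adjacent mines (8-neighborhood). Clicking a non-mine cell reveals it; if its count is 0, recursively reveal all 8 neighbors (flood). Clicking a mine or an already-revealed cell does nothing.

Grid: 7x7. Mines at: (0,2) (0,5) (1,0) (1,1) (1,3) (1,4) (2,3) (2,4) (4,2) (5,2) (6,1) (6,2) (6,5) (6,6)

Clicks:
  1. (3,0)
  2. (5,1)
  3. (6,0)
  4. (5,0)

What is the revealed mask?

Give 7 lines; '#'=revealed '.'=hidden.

Answer: .......
.......
##.....
##.....
##.....
##.....
#......

Derivation:
Click 1 (3,0) count=0: revealed 8 new [(2,0) (2,1) (3,0) (3,1) (4,0) (4,1) (5,0) (5,1)] -> total=8
Click 2 (5,1) count=4: revealed 0 new [(none)] -> total=8
Click 3 (6,0) count=1: revealed 1 new [(6,0)] -> total=9
Click 4 (5,0) count=1: revealed 0 new [(none)] -> total=9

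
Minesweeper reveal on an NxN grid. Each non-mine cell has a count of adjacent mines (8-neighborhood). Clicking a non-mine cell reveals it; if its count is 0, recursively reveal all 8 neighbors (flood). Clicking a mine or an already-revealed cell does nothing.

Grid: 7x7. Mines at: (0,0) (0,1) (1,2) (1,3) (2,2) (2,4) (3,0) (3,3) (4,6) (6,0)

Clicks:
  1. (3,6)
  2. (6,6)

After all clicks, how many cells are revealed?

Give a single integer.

Click 1 (3,6) count=1: revealed 1 new [(3,6)] -> total=1
Click 2 (6,6) count=0: revealed 17 new [(4,1) (4,2) (4,3) (4,4) (4,5) (5,1) (5,2) (5,3) (5,4) (5,5) (5,6) (6,1) (6,2) (6,3) (6,4) (6,5) (6,6)] -> total=18

Answer: 18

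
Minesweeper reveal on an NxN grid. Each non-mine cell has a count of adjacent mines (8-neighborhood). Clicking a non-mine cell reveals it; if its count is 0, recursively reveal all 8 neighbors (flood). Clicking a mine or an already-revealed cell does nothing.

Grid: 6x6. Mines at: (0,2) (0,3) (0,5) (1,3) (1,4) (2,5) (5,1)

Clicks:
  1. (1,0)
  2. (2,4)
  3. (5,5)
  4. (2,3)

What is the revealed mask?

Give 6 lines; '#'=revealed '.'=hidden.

Answer: ##....
###...
#####.
######
######
..####

Derivation:
Click 1 (1,0) count=0: revealed 26 new [(0,0) (0,1) (1,0) (1,1) (1,2) (2,0) (2,1) (2,2) (2,3) (2,4) (3,0) (3,1) (3,2) (3,3) (3,4) (3,5) (4,0) (4,1) (4,2) (4,3) (4,4) (4,5) (5,2) (5,3) (5,4) (5,5)] -> total=26
Click 2 (2,4) count=3: revealed 0 new [(none)] -> total=26
Click 3 (5,5) count=0: revealed 0 new [(none)] -> total=26
Click 4 (2,3) count=2: revealed 0 new [(none)] -> total=26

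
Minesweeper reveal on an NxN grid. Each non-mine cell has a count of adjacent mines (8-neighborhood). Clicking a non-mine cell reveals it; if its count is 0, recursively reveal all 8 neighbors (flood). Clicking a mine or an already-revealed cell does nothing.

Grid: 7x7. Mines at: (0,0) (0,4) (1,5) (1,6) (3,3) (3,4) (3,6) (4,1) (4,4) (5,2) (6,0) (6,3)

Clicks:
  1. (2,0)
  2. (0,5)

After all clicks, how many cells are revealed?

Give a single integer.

Click 1 (2,0) count=0: revealed 14 new [(0,1) (0,2) (0,3) (1,0) (1,1) (1,2) (1,3) (2,0) (2,1) (2,2) (2,3) (3,0) (3,1) (3,2)] -> total=14
Click 2 (0,5) count=3: revealed 1 new [(0,5)] -> total=15

Answer: 15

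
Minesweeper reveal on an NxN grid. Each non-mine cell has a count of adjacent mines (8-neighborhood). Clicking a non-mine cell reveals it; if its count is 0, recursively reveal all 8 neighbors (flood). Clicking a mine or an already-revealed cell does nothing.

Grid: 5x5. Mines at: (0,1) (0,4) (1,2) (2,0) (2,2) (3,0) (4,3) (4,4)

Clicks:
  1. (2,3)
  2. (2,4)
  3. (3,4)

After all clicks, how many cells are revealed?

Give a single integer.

Answer: 6

Derivation:
Click 1 (2,3) count=2: revealed 1 new [(2,3)] -> total=1
Click 2 (2,4) count=0: revealed 5 new [(1,3) (1,4) (2,4) (3,3) (3,4)] -> total=6
Click 3 (3,4) count=2: revealed 0 new [(none)] -> total=6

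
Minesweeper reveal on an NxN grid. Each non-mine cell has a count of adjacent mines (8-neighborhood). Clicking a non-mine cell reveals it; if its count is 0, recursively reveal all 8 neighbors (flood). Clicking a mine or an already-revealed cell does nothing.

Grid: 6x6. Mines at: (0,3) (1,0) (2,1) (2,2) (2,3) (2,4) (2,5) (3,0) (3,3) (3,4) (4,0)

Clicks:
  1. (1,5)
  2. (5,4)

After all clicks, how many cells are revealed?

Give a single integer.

Click 1 (1,5) count=2: revealed 1 new [(1,5)] -> total=1
Click 2 (5,4) count=0: revealed 10 new [(4,1) (4,2) (4,3) (4,4) (4,5) (5,1) (5,2) (5,3) (5,4) (5,5)] -> total=11

Answer: 11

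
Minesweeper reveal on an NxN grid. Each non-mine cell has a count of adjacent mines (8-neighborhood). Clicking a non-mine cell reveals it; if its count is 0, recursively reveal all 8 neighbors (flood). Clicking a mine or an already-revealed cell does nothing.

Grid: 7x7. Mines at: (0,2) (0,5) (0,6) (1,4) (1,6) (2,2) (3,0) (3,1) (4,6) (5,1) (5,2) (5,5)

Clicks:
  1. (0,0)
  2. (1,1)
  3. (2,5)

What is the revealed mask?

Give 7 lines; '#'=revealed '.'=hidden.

Click 1 (0,0) count=0: revealed 6 new [(0,0) (0,1) (1,0) (1,1) (2,0) (2,1)] -> total=6
Click 2 (1,1) count=2: revealed 0 new [(none)] -> total=6
Click 3 (2,5) count=2: revealed 1 new [(2,5)] -> total=7

Answer: ##.....
##.....
##...#.
.......
.......
.......
.......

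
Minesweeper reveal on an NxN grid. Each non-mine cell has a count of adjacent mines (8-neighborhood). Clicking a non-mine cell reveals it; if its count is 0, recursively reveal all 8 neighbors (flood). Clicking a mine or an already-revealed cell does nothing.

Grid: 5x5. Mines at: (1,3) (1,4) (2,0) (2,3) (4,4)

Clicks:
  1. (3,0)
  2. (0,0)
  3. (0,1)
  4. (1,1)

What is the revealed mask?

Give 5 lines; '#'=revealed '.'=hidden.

Answer: ###..
###..
.....
#....
.....

Derivation:
Click 1 (3,0) count=1: revealed 1 new [(3,0)] -> total=1
Click 2 (0,0) count=0: revealed 6 new [(0,0) (0,1) (0,2) (1,0) (1,1) (1,2)] -> total=7
Click 3 (0,1) count=0: revealed 0 new [(none)] -> total=7
Click 4 (1,1) count=1: revealed 0 new [(none)] -> total=7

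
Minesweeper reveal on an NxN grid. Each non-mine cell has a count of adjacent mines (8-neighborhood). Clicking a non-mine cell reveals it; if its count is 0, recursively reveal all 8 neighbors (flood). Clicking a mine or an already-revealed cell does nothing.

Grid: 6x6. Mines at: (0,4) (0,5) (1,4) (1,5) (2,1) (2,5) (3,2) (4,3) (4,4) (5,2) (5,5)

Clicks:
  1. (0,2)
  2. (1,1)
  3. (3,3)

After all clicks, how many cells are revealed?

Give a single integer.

Click 1 (0,2) count=0: revealed 8 new [(0,0) (0,1) (0,2) (0,3) (1,0) (1,1) (1,2) (1,3)] -> total=8
Click 2 (1,1) count=1: revealed 0 new [(none)] -> total=8
Click 3 (3,3) count=3: revealed 1 new [(3,3)] -> total=9

Answer: 9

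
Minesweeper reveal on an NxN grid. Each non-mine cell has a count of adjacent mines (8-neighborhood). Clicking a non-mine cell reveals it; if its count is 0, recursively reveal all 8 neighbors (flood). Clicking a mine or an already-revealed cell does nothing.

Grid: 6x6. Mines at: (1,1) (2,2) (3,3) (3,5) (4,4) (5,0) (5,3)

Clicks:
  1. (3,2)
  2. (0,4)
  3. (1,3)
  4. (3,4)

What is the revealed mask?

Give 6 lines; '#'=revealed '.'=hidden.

Click 1 (3,2) count=2: revealed 1 new [(3,2)] -> total=1
Click 2 (0,4) count=0: revealed 11 new [(0,2) (0,3) (0,4) (0,5) (1,2) (1,3) (1,4) (1,5) (2,3) (2,4) (2,5)] -> total=12
Click 3 (1,3) count=1: revealed 0 new [(none)] -> total=12
Click 4 (3,4) count=3: revealed 1 new [(3,4)] -> total=13

Answer: ..####
..####
...###
..#.#.
......
......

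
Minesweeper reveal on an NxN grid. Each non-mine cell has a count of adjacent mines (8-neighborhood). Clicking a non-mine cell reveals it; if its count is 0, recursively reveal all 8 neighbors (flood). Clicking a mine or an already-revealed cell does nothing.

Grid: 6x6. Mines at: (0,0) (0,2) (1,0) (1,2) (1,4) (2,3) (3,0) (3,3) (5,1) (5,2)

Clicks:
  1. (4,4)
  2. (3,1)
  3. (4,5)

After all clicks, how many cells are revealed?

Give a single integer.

Click 1 (4,4) count=1: revealed 1 new [(4,4)] -> total=1
Click 2 (3,1) count=1: revealed 1 new [(3,1)] -> total=2
Click 3 (4,5) count=0: revealed 9 new [(2,4) (2,5) (3,4) (3,5) (4,3) (4,5) (5,3) (5,4) (5,5)] -> total=11

Answer: 11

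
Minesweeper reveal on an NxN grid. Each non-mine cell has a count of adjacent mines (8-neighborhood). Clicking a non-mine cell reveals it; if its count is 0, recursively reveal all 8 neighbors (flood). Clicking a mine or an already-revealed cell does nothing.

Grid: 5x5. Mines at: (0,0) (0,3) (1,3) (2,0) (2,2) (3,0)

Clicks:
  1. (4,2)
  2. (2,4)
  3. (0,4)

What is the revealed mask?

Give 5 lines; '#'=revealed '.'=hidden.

Click 1 (4,2) count=0: revealed 10 new [(2,3) (2,4) (3,1) (3,2) (3,3) (3,4) (4,1) (4,2) (4,3) (4,4)] -> total=10
Click 2 (2,4) count=1: revealed 0 new [(none)] -> total=10
Click 3 (0,4) count=2: revealed 1 new [(0,4)] -> total=11

Answer: ....#
.....
...##
.####
.####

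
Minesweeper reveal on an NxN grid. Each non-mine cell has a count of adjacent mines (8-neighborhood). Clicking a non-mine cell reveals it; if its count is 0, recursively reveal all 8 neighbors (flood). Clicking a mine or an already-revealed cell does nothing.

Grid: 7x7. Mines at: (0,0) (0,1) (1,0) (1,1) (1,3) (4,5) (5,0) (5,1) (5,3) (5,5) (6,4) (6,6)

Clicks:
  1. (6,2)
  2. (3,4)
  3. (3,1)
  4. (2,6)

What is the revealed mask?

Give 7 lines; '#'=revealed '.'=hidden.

Answer: ....###
....###
#######
#######
#####..
.......
..#....

Derivation:
Click 1 (6,2) count=2: revealed 1 new [(6,2)] -> total=1
Click 2 (3,4) count=1: revealed 1 new [(3,4)] -> total=2
Click 3 (3,1) count=0: revealed 14 new [(2,0) (2,1) (2,2) (2,3) (2,4) (3,0) (3,1) (3,2) (3,3) (4,0) (4,1) (4,2) (4,3) (4,4)] -> total=16
Click 4 (2,6) count=0: revealed 10 new [(0,4) (0,5) (0,6) (1,4) (1,5) (1,6) (2,5) (2,6) (3,5) (3,6)] -> total=26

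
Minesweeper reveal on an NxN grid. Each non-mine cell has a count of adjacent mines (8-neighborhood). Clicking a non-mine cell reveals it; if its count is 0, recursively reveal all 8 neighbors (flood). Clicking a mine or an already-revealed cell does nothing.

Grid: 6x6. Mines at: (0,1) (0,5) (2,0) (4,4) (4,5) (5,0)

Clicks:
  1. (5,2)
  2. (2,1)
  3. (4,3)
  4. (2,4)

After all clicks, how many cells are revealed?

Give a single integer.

Answer: 24

Derivation:
Click 1 (5,2) count=0: revealed 24 new [(0,2) (0,3) (0,4) (1,1) (1,2) (1,3) (1,4) (1,5) (2,1) (2,2) (2,3) (2,4) (2,5) (3,1) (3,2) (3,3) (3,4) (3,5) (4,1) (4,2) (4,3) (5,1) (5,2) (5,3)] -> total=24
Click 2 (2,1) count=1: revealed 0 new [(none)] -> total=24
Click 3 (4,3) count=1: revealed 0 new [(none)] -> total=24
Click 4 (2,4) count=0: revealed 0 new [(none)] -> total=24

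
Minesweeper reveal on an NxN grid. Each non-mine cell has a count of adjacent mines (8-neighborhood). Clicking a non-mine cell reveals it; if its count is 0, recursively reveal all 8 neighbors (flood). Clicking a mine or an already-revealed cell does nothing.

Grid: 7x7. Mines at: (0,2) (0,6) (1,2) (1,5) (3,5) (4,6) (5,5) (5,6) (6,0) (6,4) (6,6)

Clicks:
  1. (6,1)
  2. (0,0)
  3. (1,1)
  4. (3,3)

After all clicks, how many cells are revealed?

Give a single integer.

Answer: 27

Derivation:
Click 1 (6,1) count=1: revealed 1 new [(6,1)] -> total=1
Click 2 (0,0) count=0: revealed 26 new [(0,0) (0,1) (1,0) (1,1) (2,0) (2,1) (2,2) (2,3) (2,4) (3,0) (3,1) (3,2) (3,3) (3,4) (4,0) (4,1) (4,2) (4,3) (4,4) (5,0) (5,1) (5,2) (5,3) (5,4) (6,2) (6,3)] -> total=27
Click 3 (1,1) count=2: revealed 0 new [(none)] -> total=27
Click 4 (3,3) count=0: revealed 0 new [(none)] -> total=27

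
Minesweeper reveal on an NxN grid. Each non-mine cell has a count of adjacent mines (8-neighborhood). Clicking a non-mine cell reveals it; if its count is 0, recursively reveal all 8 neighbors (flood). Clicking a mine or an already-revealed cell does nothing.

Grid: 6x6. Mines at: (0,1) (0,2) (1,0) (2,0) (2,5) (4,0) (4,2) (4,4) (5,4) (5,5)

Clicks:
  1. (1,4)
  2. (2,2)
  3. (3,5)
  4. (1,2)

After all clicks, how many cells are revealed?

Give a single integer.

Answer: 13

Derivation:
Click 1 (1,4) count=1: revealed 1 new [(1,4)] -> total=1
Click 2 (2,2) count=0: revealed 11 new [(1,1) (1,2) (1,3) (2,1) (2,2) (2,3) (2,4) (3,1) (3,2) (3,3) (3,4)] -> total=12
Click 3 (3,5) count=2: revealed 1 new [(3,5)] -> total=13
Click 4 (1,2) count=2: revealed 0 new [(none)] -> total=13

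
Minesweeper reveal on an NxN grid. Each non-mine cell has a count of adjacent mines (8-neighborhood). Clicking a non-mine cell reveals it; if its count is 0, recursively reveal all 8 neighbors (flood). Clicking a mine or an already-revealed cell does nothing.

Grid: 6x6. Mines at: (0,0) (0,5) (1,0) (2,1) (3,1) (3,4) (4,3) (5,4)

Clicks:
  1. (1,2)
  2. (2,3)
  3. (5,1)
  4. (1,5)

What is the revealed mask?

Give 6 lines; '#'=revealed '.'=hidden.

Click 1 (1,2) count=1: revealed 1 new [(1,2)] -> total=1
Click 2 (2,3) count=1: revealed 1 new [(2,3)] -> total=2
Click 3 (5,1) count=0: revealed 6 new [(4,0) (4,1) (4,2) (5,0) (5,1) (5,2)] -> total=8
Click 4 (1,5) count=1: revealed 1 new [(1,5)] -> total=9

Answer: ......
..#..#
...#..
......
###...
###...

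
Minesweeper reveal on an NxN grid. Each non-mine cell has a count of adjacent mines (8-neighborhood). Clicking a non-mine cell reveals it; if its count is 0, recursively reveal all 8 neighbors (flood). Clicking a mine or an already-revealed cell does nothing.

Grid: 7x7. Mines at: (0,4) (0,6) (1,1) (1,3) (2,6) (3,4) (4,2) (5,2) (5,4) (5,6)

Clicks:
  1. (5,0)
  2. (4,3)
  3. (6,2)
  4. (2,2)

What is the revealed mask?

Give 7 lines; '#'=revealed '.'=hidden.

Click 1 (5,0) count=0: revealed 10 new [(2,0) (2,1) (3,0) (3,1) (4,0) (4,1) (5,0) (5,1) (6,0) (6,1)] -> total=10
Click 2 (4,3) count=4: revealed 1 new [(4,3)] -> total=11
Click 3 (6,2) count=1: revealed 1 new [(6,2)] -> total=12
Click 4 (2,2) count=2: revealed 1 new [(2,2)] -> total=13

Answer: .......
.......
###....
##.....
##.#...
##.....
###....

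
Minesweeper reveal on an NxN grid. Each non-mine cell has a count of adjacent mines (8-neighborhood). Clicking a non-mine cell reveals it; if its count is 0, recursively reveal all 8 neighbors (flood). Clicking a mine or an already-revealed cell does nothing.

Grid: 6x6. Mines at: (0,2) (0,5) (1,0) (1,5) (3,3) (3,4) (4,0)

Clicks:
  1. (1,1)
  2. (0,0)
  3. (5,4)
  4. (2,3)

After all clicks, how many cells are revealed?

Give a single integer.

Click 1 (1,1) count=2: revealed 1 new [(1,1)] -> total=1
Click 2 (0,0) count=1: revealed 1 new [(0,0)] -> total=2
Click 3 (5,4) count=0: revealed 10 new [(4,1) (4,2) (4,3) (4,4) (4,5) (5,1) (5,2) (5,3) (5,4) (5,5)] -> total=12
Click 4 (2,3) count=2: revealed 1 new [(2,3)] -> total=13

Answer: 13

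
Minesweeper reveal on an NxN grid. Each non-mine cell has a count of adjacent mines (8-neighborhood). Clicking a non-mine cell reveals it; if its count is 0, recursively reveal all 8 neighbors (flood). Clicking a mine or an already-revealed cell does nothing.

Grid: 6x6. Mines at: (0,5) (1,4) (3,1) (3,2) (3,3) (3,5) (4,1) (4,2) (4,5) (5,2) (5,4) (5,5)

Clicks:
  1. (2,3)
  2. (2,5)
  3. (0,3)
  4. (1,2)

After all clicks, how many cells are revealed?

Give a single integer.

Answer: 13

Derivation:
Click 1 (2,3) count=3: revealed 1 new [(2,3)] -> total=1
Click 2 (2,5) count=2: revealed 1 new [(2,5)] -> total=2
Click 3 (0,3) count=1: revealed 1 new [(0,3)] -> total=3
Click 4 (1,2) count=0: revealed 10 new [(0,0) (0,1) (0,2) (1,0) (1,1) (1,2) (1,3) (2,0) (2,1) (2,2)] -> total=13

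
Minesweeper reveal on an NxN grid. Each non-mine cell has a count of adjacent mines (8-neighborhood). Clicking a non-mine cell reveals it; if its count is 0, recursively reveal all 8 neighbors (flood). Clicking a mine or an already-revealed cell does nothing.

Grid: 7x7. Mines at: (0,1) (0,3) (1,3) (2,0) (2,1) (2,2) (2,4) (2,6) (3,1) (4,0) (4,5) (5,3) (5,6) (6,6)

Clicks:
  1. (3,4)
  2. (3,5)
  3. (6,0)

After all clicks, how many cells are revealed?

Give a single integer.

Answer: 8

Derivation:
Click 1 (3,4) count=2: revealed 1 new [(3,4)] -> total=1
Click 2 (3,5) count=3: revealed 1 new [(3,5)] -> total=2
Click 3 (6,0) count=0: revealed 6 new [(5,0) (5,1) (5,2) (6,0) (6,1) (6,2)] -> total=8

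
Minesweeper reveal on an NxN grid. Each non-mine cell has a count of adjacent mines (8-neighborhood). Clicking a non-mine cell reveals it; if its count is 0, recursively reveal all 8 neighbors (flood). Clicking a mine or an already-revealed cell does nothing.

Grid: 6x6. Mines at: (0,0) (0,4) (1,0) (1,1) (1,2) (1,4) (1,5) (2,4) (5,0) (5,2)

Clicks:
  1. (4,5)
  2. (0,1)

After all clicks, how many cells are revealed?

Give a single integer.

Answer: 10

Derivation:
Click 1 (4,5) count=0: revealed 9 new [(3,3) (3,4) (3,5) (4,3) (4,4) (4,5) (5,3) (5,4) (5,5)] -> total=9
Click 2 (0,1) count=4: revealed 1 new [(0,1)] -> total=10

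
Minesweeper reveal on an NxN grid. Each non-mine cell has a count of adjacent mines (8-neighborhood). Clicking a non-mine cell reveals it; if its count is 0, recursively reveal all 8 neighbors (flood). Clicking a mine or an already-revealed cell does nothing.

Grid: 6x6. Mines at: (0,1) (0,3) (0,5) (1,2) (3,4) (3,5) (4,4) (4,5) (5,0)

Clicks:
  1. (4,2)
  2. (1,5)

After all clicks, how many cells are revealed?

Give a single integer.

Click 1 (4,2) count=0: revealed 17 new [(1,0) (1,1) (2,0) (2,1) (2,2) (2,3) (3,0) (3,1) (3,2) (3,3) (4,0) (4,1) (4,2) (4,3) (5,1) (5,2) (5,3)] -> total=17
Click 2 (1,5) count=1: revealed 1 new [(1,5)] -> total=18

Answer: 18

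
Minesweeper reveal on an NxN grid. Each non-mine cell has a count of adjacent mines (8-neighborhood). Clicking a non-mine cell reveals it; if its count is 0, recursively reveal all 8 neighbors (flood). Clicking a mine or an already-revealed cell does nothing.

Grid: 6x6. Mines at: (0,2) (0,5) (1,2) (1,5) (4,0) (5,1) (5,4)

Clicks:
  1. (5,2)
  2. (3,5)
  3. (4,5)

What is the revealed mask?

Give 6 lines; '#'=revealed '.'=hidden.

Answer: ......
......
.#####
.#####
.#####
..#...

Derivation:
Click 1 (5,2) count=1: revealed 1 new [(5,2)] -> total=1
Click 2 (3,5) count=0: revealed 15 new [(2,1) (2,2) (2,3) (2,4) (2,5) (3,1) (3,2) (3,3) (3,4) (3,5) (4,1) (4,2) (4,3) (4,4) (4,5)] -> total=16
Click 3 (4,5) count=1: revealed 0 new [(none)] -> total=16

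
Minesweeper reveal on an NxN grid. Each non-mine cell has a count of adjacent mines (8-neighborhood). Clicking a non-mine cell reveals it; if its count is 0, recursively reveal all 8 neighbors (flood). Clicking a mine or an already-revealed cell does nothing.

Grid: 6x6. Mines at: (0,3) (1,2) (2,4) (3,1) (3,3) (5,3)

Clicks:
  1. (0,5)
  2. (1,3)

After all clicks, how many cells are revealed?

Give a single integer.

Click 1 (0,5) count=0: revealed 4 new [(0,4) (0,5) (1,4) (1,5)] -> total=4
Click 2 (1,3) count=3: revealed 1 new [(1,3)] -> total=5

Answer: 5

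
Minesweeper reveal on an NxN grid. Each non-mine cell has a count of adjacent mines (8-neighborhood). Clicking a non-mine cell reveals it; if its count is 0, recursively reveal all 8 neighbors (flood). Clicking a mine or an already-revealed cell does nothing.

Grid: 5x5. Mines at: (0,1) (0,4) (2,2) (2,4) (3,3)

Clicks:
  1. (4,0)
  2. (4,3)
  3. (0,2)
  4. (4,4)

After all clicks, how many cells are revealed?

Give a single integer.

Answer: 13

Derivation:
Click 1 (4,0) count=0: revealed 10 new [(1,0) (1,1) (2,0) (2,1) (3,0) (3,1) (3,2) (4,0) (4,1) (4,2)] -> total=10
Click 2 (4,3) count=1: revealed 1 new [(4,3)] -> total=11
Click 3 (0,2) count=1: revealed 1 new [(0,2)] -> total=12
Click 4 (4,4) count=1: revealed 1 new [(4,4)] -> total=13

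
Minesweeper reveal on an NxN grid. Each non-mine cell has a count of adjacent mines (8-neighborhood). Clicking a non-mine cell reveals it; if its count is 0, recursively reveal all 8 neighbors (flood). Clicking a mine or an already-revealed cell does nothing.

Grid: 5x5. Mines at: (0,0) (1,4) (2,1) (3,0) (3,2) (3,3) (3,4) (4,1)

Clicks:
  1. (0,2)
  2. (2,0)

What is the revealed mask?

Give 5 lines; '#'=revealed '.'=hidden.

Answer: .###.
.###.
#....
.....
.....

Derivation:
Click 1 (0,2) count=0: revealed 6 new [(0,1) (0,2) (0,3) (1,1) (1,2) (1,3)] -> total=6
Click 2 (2,0) count=2: revealed 1 new [(2,0)] -> total=7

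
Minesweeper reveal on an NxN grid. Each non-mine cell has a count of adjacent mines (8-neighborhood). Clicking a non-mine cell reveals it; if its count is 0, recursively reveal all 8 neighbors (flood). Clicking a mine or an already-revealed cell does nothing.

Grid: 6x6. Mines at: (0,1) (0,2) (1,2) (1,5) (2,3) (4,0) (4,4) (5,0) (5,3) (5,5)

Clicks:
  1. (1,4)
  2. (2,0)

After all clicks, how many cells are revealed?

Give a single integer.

Answer: 7

Derivation:
Click 1 (1,4) count=2: revealed 1 new [(1,4)] -> total=1
Click 2 (2,0) count=0: revealed 6 new [(1,0) (1,1) (2,0) (2,1) (3,0) (3,1)] -> total=7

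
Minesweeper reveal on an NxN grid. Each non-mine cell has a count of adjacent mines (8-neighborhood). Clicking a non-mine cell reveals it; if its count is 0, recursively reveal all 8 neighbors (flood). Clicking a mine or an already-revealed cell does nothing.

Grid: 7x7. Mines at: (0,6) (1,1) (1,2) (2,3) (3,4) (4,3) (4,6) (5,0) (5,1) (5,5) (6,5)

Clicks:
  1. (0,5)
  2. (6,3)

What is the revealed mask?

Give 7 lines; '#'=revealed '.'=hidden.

Answer: .....#.
.......
.......
.......
.......
..###..
..###..

Derivation:
Click 1 (0,5) count=1: revealed 1 new [(0,5)] -> total=1
Click 2 (6,3) count=0: revealed 6 new [(5,2) (5,3) (5,4) (6,2) (6,3) (6,4)] -> total=7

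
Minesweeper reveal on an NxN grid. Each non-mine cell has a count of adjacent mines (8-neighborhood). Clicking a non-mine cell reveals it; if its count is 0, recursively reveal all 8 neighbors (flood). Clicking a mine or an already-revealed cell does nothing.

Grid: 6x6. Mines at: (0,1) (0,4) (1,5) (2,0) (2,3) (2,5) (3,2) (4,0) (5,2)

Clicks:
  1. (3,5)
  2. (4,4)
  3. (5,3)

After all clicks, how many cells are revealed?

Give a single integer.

Click 1 (3,5) count=1: revealed 1 new [(3,5)] -> total=1
Click 2 (4,4) count=0: revealed 8 new [(3,3) (3,4) (4,3) (4,4) (4,5) (5,3) (5,4) (5,5)] -> total=9
Click 3 (5,3) count=1: revealed 0 new [(none)] -> total=9

Answer: 9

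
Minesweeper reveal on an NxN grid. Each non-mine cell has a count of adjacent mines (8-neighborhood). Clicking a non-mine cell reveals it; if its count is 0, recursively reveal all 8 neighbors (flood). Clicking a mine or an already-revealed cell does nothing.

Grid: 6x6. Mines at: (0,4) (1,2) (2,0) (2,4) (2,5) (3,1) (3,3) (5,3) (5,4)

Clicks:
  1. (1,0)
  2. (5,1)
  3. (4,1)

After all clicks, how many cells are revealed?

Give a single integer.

Click 1 (1,0) count=1: revealed 1 new [(1,0)] -> total=1
Click 2 (5,1) count=0: revealed 6 new [(4,0) (4,1) (4,2) (5,0) (5,1) (5,2)] -> total=7
Click 3 (4,1) count=1: revealed 0 new [(none)] -> total=7

Answer: 7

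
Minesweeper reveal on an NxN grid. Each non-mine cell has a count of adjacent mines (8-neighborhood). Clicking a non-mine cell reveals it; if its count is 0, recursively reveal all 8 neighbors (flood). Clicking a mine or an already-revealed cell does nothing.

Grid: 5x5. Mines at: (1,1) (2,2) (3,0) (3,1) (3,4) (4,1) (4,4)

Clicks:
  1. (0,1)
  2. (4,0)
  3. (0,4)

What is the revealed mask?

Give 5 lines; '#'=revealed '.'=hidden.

Answer: .####
..###
...##
.....
#....

Derivation:
Click 1 (0,1) count=1: revealed 1 new [(0,1)] -> total=1
Click 2 (4,0) count=3: revealed 1 new [(4,0)] -> total=2
Click 3 (0,4) count=0: revealed 8 new [(0,2) (0,3) (0,4) (1,2) (1,3) (1,4) (2,3) (2,4)] -> total=10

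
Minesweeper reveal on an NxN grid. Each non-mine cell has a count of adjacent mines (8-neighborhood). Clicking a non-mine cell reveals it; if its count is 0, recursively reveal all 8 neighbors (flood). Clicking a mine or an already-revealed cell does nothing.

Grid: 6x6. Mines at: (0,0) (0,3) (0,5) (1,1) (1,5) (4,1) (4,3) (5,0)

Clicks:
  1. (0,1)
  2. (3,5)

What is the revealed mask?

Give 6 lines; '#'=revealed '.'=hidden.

Answer: .#....
......
....##
....##
....##
....##

Derivation:
Click 1 (0,1) count=2: revealed 1 new [(0,1)] -> total=1
Click 2 (3,5) count=0: revealed 8 new [(2,4) (2,5) (3,4) (3,5) (4,4) (4,5) (5,4) (5,5)] -> total=9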